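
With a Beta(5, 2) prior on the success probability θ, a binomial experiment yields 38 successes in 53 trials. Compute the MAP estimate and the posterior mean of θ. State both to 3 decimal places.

MAP estimate = 0.724, posterior mean = 0.717

Posterior: Beta(5+38, 2+15) = Beta(43, 17).
Mode = (43−1)/(43+17−2) = 42/58 = 0.724.
Mean = 43/(43+17) = 43/60 = 0.717.
Mode > mean: the posterior has a left tail.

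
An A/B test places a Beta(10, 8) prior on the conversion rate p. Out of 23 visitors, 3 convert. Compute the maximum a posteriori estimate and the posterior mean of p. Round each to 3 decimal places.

Posterior: Beta(10+3, 8+20) = Beta(13, 28).
Mode = (13−1)/(13+28−2) = 12/39 = 0.308.
Mean = 13/(13+28) = 13/41 = 0.317.

p_MAP = 0.308, E[p|data] = 0.317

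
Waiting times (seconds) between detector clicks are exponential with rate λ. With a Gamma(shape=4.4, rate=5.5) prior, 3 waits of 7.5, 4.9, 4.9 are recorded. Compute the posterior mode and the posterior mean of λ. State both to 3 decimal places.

λ_MAP = 0.281, E[λ|data] = 0.325

Σ times = 17.3. Posterior: Gamma(shape = 4.4+3 = 7.4, rate = 5.5+17.3 = 22.8).
Mode = (α−1)/β = 6.4/22.8 = 0.281.
Mean = α/β = 7.4/22.8 = 0.325.
Mean > mode: the posterior has a right tail.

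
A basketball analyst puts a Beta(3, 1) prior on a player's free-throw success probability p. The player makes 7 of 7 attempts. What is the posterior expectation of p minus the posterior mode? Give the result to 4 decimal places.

Posterior: Beta(3+7, 1+0) = Beta(10, 1).
Since β = 1 ≤ 1 and α > 1, the Beta density is monotone increasing on [0,1]; the mode is at 1.
Mean = 10/(10+1) = 0.9091.
Difference = 0.9091 − 1.0000 = -0.0909.

-0.0909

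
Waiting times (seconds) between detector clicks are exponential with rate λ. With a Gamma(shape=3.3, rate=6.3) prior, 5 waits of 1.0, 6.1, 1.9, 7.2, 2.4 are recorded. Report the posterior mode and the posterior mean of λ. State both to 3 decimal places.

MAP: 0.293. Posterior mean: 0.333.

Σ times = 18.6. Posterior: Gamma(shape = 3.3+5 = 8.3, rate = 6.3+18.6 = 24.9).
Mode = (α−1)/β = 7.3/24.9 = 0.293.
Mean = α/β = 8.3/24.9 = 0.333.
Mean > mode: the posterior has a right tail.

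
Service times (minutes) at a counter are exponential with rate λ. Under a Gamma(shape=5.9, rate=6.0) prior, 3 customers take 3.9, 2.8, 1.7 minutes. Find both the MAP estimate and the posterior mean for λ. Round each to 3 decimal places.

Σ times = 8.4. Posterior: Gamma(shape = 5.9+3 = 8.9, rate = 6.0+8.4 = 14.4).
Mode = (α−1)/β = 7.9/14.4 = 0.549.
Mean = α/β = 8.9/14.4 = 0.618.

MAP: 0.549. Posterior mean: 0.618.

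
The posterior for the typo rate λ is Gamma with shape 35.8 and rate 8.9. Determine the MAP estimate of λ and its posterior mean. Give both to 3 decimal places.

Mode = (α−1)/β = 34.8/8.9 = 3.910.
Mean = α/β = 35.8/8.9 = 4.022.
Mean > mode: the posterior has a right tail.

λ_MAP = 3.910, E[λ|data] = 4.022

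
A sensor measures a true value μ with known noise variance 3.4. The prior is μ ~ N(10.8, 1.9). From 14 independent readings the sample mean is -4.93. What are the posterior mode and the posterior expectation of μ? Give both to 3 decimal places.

μ_MAP = -3.147, E[μ|data] = -3.147

Posterior for μ is Normal. Precision-weighted mean: (1/1.9·10.8 + 14/3.4·-4.93) / (1/1.9 + 14/3.4) = -3.147.
A Normal posterior is symmetric, so mode = mean.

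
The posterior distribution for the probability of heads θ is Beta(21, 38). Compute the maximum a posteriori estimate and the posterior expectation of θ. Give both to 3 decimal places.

MAP: 0.351. Posterior mean: 0.356.

Mode = (21−1)/(21+38−2) = 20/57 = 0.351.
Mean = 21/(21+38) = 21/59 = 0.356.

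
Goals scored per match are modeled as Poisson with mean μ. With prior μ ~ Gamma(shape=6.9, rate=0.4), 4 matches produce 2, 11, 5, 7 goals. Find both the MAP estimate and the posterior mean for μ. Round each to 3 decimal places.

MAP = 7.023, posterior mean = 7.250

Σ counts = 25. Posterior: Gamma(shape = 6.9+25 = 31.9, rate = 0.4+4 = 4.4).
Mode = (α−1)/β = 30.9/4.4 = 7.023.
Mean = α/β = 31.9/4.4 = 7.250.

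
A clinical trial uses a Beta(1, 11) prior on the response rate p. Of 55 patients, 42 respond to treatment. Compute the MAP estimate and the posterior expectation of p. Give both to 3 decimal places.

MAP: 0.646. Posterior mean: 0.642.

Posterior: Beta(1+42, 11+13) = Beta(43, 24).
Mode = (43−1)/(43+24−2) = 42/65 = 0.646.
Mean = 43/(43+24) = 43/67 = 0.642.
The mean is pulled below the mode by the posterior's left skew.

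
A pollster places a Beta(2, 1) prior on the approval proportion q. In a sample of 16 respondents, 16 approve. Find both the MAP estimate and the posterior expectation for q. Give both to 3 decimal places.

Posterior: Beta(2+16, 1+0) = Beta(18, 1).
Since β = 1 ≤ 1 and α > 1, the Beta density is monotone increasing on [0,1]; the mode is at 1.
Mean = 18/(18+1) = 0.947.

MAP estimate = 1.000, posterior expectation = 0.947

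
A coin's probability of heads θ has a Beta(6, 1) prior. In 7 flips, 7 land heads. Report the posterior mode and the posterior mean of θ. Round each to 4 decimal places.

Posterior: Beta(6+7, 1+0) = Beta(13, 1).
Since β = 1 ≤ 1 and α > 1, the Beta density is monotone increasing on [0,1]; the mode is at 1.
Mean = 13/(13+1) = 0.9286.

MAP = 1.0000; posterior mean = 0.9286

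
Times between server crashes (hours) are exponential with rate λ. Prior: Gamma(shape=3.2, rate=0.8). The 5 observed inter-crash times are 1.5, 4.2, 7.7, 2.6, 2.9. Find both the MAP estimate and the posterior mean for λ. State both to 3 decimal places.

Σ times = 18.9. Posterior: Gamma(shape = 3.2+5 = 8.2, rate = 0.8+18.9 = 19.7).
Mode = (α−1)/β = 7.2/19.7 = 0.365.
Mean = α/β = 8.2/19.7 = 0.416.
Right-skewed posterior ⇒ mode < mean.

λ_MAP = 0.365, E[λ|data] = 0.416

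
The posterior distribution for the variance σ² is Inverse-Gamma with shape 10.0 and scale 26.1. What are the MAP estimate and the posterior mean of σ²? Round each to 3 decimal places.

σ²_MAP = 2.373, E[σ²|data] = 2.900

Mode = β/(α+1) = 26.1/11.0 = 2.373.
Mean = β/(α−1) = 26.1/9.0 = 2.900.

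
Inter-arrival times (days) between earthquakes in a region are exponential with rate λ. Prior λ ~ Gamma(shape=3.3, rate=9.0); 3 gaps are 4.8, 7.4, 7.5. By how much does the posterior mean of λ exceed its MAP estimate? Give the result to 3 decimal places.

0.035

Σ times = 19.7. Posterior: Gamma(shape = 3.3+3 = 6.3, rate = 9.0+19.7 = 28.7).
Mode = (α−1)/β = 5.3/28.7 = 0.185.
Mean = α/β = 6.3/28.7 = 0.220.
Difference = 0.220 − 0.185 = 0.035.
The posterior is right-skewed, so the mean exceeds the mode.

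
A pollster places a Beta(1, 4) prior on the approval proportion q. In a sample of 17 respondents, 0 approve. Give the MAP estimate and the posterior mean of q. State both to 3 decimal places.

Posterior: Beta(1+0, 4+17) = Beta(1, 21).
Since α = 1 ≤ 1 and β > 1, the Beta density is monotone decreasing on [0,1]; the mode is at 0.
Mean = 1/(1+21) = 0.045.

MAP estimate = 0.000, posterior mean = 0.045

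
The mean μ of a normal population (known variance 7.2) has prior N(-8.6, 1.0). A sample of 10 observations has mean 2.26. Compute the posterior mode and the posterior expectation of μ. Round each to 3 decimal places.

Posterior for μ is Normal. Precision-weighted mean: (1/1.0·-8.6 + 10/7.2·2.26) / (1/1.0 + 10/7.2) = -2.286.
A Normal posterior is symmetric, so mode = mean.

MAP = -2.286, posterior mean = -2.286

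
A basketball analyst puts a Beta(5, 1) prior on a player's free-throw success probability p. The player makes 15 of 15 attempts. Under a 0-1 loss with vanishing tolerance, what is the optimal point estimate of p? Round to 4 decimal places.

Posterior: Beta(5+15, 1+0) = Beta(20, 1).
Since β = 1 ≤ 1 and α > 1, the Beta density is monotone increasing on [0,1]; the mode is at 1.
Mean = 20/(20+1) = 0.9524.
This is the posterior mode — the MAP estimate.

1.0000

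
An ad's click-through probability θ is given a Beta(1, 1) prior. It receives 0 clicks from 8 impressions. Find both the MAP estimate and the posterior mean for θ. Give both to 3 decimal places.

Posterior: Beta(1+0, 1+8) = Beta(1, 9).
Since α = 1 ≤ 1 and β > 1, the Beta density is monotone decreasing on [0,1]; the mode is at 0.
Mean = 1/(1+9) = 0.100.
The mean is pulled above the mode by the posterior's right skew.

MAP = 0.000; posterior mean = 0.100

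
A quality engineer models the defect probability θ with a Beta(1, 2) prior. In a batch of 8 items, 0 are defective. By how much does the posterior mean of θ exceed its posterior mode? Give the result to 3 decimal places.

0.091

Posterior: Beta(1+0, 2+8) = Beta(1, 10).
Since α = 1 ≤ 1 and β > 1, the Beta density is monotone decreasing on [0,1]; the mode is at 0.
Mean = 1/(1+10) = 0.091.
Difference = 0.091 − 0.000 = 0.091.
Right-skewed posterior ⇒ mode < mean.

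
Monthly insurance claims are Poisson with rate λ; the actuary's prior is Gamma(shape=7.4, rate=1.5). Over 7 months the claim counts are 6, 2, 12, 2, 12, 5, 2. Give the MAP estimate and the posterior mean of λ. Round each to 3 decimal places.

Σ counts = 41. Posterior: Gamma(shape = 7.4+41 = 48.4, rate = 1.5+7 = 8.5).
Mode = (α−1)/β = 47.4/8.5 = 5.576.
Mean = α/β = 48.4/8.5 = 5.694.
The posterior is right-skewed, so the mean exceeds the mode.

MAP = 5.576, posterior mean = 5.694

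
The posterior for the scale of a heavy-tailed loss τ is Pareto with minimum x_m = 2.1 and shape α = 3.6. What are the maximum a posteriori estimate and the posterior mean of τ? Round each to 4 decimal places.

The Pareto density is strictly decreasing on [x_m, ∞), so the mode is x_m = 2.1000.
Mean = α·x_m/(α−1) = 3.6·2.1/2.6 = 2.9077.
Right-skewed posterior ⇒ mode < mean.

MAP = 2.1000, posterior mean = 2.9077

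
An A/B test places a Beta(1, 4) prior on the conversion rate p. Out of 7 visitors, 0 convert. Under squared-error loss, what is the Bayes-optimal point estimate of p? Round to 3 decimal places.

Posterior: Beta(1+0, 4+7) = Beta(1, 11).
Since α = 1 ≤ 1 and β > 1, the Beta density is monotone decreasing on [0,1]; the mode is at 0.
Mean = 1/(1+11) = 0.083.
Squared-error loss ⇒ the optimal estimator is the posterior mean.

0.083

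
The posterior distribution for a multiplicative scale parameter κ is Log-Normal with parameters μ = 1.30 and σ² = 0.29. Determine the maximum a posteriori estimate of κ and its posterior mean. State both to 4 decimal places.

MAP = 2.7456, posterior mean = 4.2419

Mode = exp(μ − σ²) = exp(1.01) = 2.7456.
Mean = exp(μ + σ²/2) = exp(1.445) = 4.2419.
Right-skewed posterior ⇒ mode < mean.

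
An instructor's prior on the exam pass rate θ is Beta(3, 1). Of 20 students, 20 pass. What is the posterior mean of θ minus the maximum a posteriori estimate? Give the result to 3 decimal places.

-0.042

Posterior: Beta(3+20, 1+0) = Beta(23, 1).
Since β = 1 ≤ 1 and α > 1, the Beta density is monotone increasing on [0,1]; the mode is at 1.
Mean = 23/(23+1) = 0.958.
Difference = 0.958 − 1.000 = -0.042.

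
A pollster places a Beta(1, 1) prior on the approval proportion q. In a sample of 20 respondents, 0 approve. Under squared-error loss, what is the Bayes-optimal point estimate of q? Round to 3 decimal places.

0.045

Posterior: Beta(1+0, 1+20) = Beta(1, 21).
Since α = 1 ≤ 1 and β > 1, the Beta density is monotone decreasing on [0,1]; the mode is at 0.
Mean = 1/(1+21) = 0.045.
Squared-error loss ⇒ the optimal estimator is the posterior mean.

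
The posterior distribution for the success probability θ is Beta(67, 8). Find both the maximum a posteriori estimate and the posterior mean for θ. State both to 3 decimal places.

MAP: 0.904. Posterior mean: 0.893.

Mode = (67−1)/(67+8−2) = 66/73 = 0.904.
Mean = 67/(67+8) = 67/75 = 0.893.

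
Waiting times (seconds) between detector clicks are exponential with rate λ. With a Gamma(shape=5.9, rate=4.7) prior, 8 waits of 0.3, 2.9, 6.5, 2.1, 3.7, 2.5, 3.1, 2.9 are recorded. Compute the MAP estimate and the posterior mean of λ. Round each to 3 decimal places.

MAP = 0.449, posterior mean = 0.484

Σ times = 24.0. Posterior: Gamma(shape = 5.9+8 = 13.9, rate = 4.7+24.0 = 28.7).
Mode = (α−1)/β = 12.9/28.7 = 0.449.
Mean = α/β = 13.9/28.7 = 0.484.
The mean is pulled above the mode by the posterior's right skew.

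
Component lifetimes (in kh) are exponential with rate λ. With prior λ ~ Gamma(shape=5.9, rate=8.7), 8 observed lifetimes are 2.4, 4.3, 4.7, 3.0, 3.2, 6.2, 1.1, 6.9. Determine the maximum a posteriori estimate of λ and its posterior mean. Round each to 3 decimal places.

MAP: 0.319. Posterior mean: 0.343.

Σ times = 31.8. Posterior: Gamma(shape = 5.9+8 = 13.9, rate = 8.7+31.8 = 40.5).
Mode = (α−1)/β = 12.9/40.5 = 0.319.
Mean = α/β = 13.9/40.5 = 0.343.
The posterior is right-skewed, so the mean exceeds the mode.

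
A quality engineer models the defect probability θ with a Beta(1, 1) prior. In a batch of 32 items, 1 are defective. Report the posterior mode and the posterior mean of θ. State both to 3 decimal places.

Posterior: Beta(1+1, 1+31) = Beta(2, 32).
Mode = (2−1)/(2+32−2) = 1/32 = 0.031.
With a flat prior the MAP equals the MLE, 1/32.
Mean = 2/(2+32) = 2/34 = 0.059.

MAP: 0.031. Posterior mean: 0.059.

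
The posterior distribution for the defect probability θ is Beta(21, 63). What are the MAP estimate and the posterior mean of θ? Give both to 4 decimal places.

θ_MAP = 0.2439, E[θ|data] = 0.2500

Mode = (21−1)/(21+63−2) = 20/82 = 0.2439.
Mean = 21/(21+63) = 21/84 = 0.2500.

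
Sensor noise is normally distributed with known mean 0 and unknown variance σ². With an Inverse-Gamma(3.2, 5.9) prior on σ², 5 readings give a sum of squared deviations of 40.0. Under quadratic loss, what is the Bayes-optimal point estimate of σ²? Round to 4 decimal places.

Posterior: Inverse-Gamma(shape = 3.2+5/2 = 5.7, scale = 5.9+40.0/2 = 25.9).
Mode = β/(α+1) = 25.9/6.7 = 3.8657.
Mean = β/(α−1) = 25.9/4.7 = 5.5106.
Quadratic loss ⇒ the optimal estimator is the posterior mean.

5.5106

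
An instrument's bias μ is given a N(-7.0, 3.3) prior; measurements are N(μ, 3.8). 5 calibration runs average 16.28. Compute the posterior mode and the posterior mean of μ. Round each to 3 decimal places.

posterior mode = 11.922, posterior mean = 11.922

Posterior for μ is Normal. Precision-weighted mean: (1/3.3·-7.0 + 5/3.8·16.28) / (1/3.3 + 5/3.8) = 11.922.
A Normal posterior is symmetric, so mode = mean.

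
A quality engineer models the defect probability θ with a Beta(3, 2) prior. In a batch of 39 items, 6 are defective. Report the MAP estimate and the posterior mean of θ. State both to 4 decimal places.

MAP: 0.1905. Posterior mean: 0.2045.

Posterior: Beta(3+6, 2+33) = Beta(9, 35).
Mode = (9−1)/(9+35−2) = 8/42 = 0.1905.
Mean = 9/(9+35) = 9/44 = 0.2045.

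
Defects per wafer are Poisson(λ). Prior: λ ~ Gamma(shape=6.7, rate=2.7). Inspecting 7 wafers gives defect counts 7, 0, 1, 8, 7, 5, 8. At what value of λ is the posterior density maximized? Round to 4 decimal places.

Σ counts = 36. Posterior: Gamma(shape = 6.7+36 = 42.7, rate = 2.7+7 = 9.7).
Mode = (α−1)/β = 41.7/9.7 = 4.2990.
Mean = α/β = 42.7/9.7 = 4.4021.
This is the posterior mode — the MAP estimate.

4.2990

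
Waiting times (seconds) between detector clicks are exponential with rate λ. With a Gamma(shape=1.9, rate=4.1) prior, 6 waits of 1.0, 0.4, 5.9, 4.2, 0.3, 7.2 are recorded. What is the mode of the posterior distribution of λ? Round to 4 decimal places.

Σ times = 19.0. Posterior: Gamma(shape = 1.9+6 = 7.9, rate = 4.1+19.0 = 23.1).
Mode = (α−1)/β = 6.9/23.1 = 0.2987.
Mean = α/β = 7.9/23.1 = 0.3420.
This is the posterior mode — the MAP estimate.

0.2987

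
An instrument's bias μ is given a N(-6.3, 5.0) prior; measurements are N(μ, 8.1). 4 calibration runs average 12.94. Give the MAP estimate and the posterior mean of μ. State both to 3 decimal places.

MAP = 7.394; posterior mean = 7.394

Posterior for μ is Normal. Precision-weighted mean: (1/5.0·-6.3 + 4/8.1·12.94) / (1/5.0 + 4/8.1) = 7.394.
A Normal posterior is symmetric, so mode = mean.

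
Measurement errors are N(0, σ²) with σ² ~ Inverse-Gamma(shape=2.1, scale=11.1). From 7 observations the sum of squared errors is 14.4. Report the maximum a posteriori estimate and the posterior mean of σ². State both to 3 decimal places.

Posterior: Inverse-Gamma(shape = 2.1+7/2 = 5.6, scale = 11.1+14.4/2 = 18.3).
Mode = β/(α+1) = 18.3/6.6 = 2.773.
Mean = β/(α−1) = 18.3/4.6 = 3.978.
Mean > mode: the posterior has a right tail.

maximum a posteriori estimate = 2.773, posterior mean = 3.978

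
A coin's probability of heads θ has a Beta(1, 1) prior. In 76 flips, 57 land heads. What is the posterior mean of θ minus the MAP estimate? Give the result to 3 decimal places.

-0.006

Posterior: Beta(1+57, 1+19) = Beta(58, 20).
Mode = (58−1)/(58+20−2) = 57/76 = 0.750.
With a flat prior the MAP equals the MLE, 57/76.
Mean = 58/(58+20) = 58/78 = 0.744.
Difference = 0.744 − 0.750 = -0.006.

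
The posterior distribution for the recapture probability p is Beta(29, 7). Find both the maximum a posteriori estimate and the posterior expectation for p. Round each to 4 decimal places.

Mode = (29−1)/(29+7−2) = 28/34 = 0.8235.
Mean = 29/(29+7) = 29/36 = 0.8056.

MAP = 0.8235; posterior mean = 0.8056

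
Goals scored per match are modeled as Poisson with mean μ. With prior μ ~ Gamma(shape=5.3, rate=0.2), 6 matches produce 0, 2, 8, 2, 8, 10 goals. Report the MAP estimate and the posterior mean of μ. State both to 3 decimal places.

Σ counts = 30. Posterior: Gamma(shape = 5.3+30 = 35.3, rate = 0.2+6 = 6.2).
Mode = (α−1)/β = 34.3/6.2 = 5.532.
Mean = α/β = 35.3/6.2 = 5.694.

MAP: 5.532. Posterior mean: 5.694.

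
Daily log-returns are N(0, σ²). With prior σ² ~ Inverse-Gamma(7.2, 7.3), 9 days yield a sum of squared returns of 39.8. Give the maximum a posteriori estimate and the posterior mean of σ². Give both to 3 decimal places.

MAP: 2.142. Posterior mean: 2.542.

Posterior: Inverse-Gamma(shape = 7.2+9/2 = 11.7, scale = 7.3+39.8/2 = 27.2).
Mode = β/(α+1) = 27.2/12.7 = 2.142.
Mean = β/(α−1) = 27.2/10.7 = 2.542.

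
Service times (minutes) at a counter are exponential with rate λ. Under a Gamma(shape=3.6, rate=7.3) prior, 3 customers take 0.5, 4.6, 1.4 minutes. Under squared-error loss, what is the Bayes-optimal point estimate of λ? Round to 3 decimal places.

Σ times = 6.5. Posterior: Gamma(shape = 3.6+3 = 6.6, rate = 7.3+6.5 = 13.8).
Mode = (α−1)/β = 5.6/13.8 = 0.406.
Mean = α/β = 6.6/13.8 = 0.478.
Squared-error loss ⇒ the optimal estimator is the posterior mean.

0.478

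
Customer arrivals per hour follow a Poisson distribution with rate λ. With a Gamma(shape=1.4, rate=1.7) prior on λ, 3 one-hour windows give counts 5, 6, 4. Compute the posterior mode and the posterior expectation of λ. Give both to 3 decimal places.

MAP: 3.277. Posterior mean: 3.489.

Σ counts = 15. Posterior: Gamma(shape = 1.4+15 = 16.4, rate = 1.7+3 = 4.7).
Mode = (α−1)/β = 15.4/4.7 = 3.277.
Mean = α/β = 16.4/4.7 = 3.489.
The posterior is right-skewed, so the mean exceeds the mode.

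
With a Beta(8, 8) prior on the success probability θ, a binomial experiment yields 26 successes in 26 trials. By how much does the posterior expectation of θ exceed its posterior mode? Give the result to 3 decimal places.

Posterior: Beta(8+26, 8+0) = Beta(34, 8).
Mode = (34−1)/(34+8−2) = 33/40 = 0.825.
Mean = 34/(34+8) = 34/42 = 0.810.
Difference = 0.810 − 0.825 = -0.015.

-0.015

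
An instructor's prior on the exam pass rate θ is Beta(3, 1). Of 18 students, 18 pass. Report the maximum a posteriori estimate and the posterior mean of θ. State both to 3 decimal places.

Posterior: Beta(3+18, 1+0) = Beta(21, 1).
Since β = 1 ≤ 1 and α > 1, the Beta density is monotone increasing on [0,1]; the mode is at 1.
Mean = 21/(21+1) = 0.955.

maximum a posteriori estimate = 1.000, posterior mean = 0.955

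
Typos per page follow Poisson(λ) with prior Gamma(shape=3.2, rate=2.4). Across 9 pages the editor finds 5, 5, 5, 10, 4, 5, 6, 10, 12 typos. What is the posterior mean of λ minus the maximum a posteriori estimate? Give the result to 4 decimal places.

0.0877

Σ counts = 62. Posterior: Gamma(shape = 3.2+62 = 65.2, rate = 2.4+9 = 11.4).
Mode = (α−1)/β = 64.2/11.4 = 5.6316.
Mean = α/β = 65.2/11.4 = 5.7193.
Difference = 5.7193 − 5.6316 = 0.0877.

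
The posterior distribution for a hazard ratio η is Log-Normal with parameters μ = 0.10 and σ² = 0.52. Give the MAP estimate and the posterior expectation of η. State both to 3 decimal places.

MAP estimate = 0.657, posterior expectation = 1.433

Mode = exp(μ − σ²) = exp(-0.42) = 0.657.
Mean = exp(μ + σ²/2) = exp(0.360) = 1.433.
The mean is pulled above the mode by the posterior's right skew.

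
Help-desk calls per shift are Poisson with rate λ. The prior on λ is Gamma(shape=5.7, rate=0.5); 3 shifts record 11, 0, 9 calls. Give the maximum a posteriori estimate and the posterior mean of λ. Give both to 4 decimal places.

Σ counts = 20. Posterior: Gamma(shape = 5.7+20 = 25.7, rate = 0.5+3 = 3.5).
Mode = (α−1)/β = 24.7/3.5 = 7.0571.
Mean = α/β = 25.7/3.5 = 7.3429.
Mean > mode: the posterior has a right tail.

MAP: 7.0571. Posterior mean: 7.3429.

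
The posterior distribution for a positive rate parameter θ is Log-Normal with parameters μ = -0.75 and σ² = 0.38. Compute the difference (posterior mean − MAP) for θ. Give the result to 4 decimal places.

Mode = exp(μ − σ²) = exp(-1.13) = 0.3230.
Mean = exp(μ + σ²/2) = exp(-0.560) = 0.5712.
Difference = 0.5712 − 0.3230 = 0.2482.
Mean > mode: the posterior has a right tail.

0.2482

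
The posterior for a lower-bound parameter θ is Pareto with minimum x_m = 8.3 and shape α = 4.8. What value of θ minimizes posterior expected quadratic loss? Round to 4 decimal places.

10.4842

The Pareto density is strictly decreasing on [x_m, ∞), so the mode is x_m = 8.3000.
Mean = α·x_m/(α−1) = 4.8·8.3/3.8 = 10.4842.
Quadratic loss ⇒ the optimal estimator is the posterior mean.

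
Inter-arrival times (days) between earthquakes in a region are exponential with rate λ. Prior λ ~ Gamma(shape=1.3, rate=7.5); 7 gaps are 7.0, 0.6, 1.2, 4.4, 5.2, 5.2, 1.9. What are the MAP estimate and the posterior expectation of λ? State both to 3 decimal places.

MAP estimate = 0.221, posterior expectation = 0.252

Σ times = 25.5. Posterior: Gamma(shape = 1.3+7 = 8.3, rate = 7.5+25.5 = 33.0).
Mode = (α−1)/β = 7.3/33.0 = 0.221.
Mean = α/β = 8.3/33.0 = 0.252.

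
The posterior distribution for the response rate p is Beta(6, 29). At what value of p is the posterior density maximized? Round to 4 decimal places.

Mode = (6−1)/(6+29−2) = 5/33 = 0.1515.
Mean = 6/(6+29) = 6/35 = 0.1714.
This is the posterior mode — the MAP estimate.

0.1515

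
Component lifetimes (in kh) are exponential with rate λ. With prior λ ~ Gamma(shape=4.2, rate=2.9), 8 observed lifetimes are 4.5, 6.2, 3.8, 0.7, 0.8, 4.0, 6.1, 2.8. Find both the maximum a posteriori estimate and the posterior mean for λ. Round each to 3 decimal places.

Σ times = 28.9. Posterior: Gamma(shape = 4.2+8 = 12.2, rate = 2.9+28.9 = 31.8).
Mode = (α−1)/β = 11.2/31.8 = 0.352.
Mean = α/β = 12.2/31.8 = 0.384.

maximum a posteriori estimate = 0.352, posterior mean = 0.384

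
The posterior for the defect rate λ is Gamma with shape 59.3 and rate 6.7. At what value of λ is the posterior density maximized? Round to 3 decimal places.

8.701

Mode = (α−1)/β = 58.3/6.7 = 8.701.
Mean = α/β = 59.3/6.7 = 8.851.
This is the posterior mode — the MAP estimate.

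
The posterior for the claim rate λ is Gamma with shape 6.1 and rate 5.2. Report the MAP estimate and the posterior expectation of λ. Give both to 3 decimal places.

Mode = (α−1)/β = 5.1/5.2 = 0.981.
Mean = α/β = 6.1/5.2 = 1.173.

MAP = 0.981; posterior mean = 1.173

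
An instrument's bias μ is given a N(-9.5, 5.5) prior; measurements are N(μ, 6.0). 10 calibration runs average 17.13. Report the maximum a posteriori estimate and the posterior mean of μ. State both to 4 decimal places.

MAP = 14.5107; posterior mean = 14.5107

Posterior for μ is Normal. Precision-weighted mean: (1/5.5·-9.5 + 10/6.0·17.13) / (1/5.5 + 10/6.0) = 14.5107.
A Normal posterior is symmetric, so mode = mean.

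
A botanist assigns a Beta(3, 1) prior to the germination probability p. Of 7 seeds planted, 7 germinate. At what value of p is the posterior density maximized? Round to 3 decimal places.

Posterior: Beta(3+7, 1+0) = Beta(10, 1).
Since β = 1 ≤ 1 and α > 1, the Beta density is monotone increasing on [0,1]; the mode is at 1.
Mean = 10/(10+1) = 0.909.
This is the posterior mode — the MAP estimate.

1.000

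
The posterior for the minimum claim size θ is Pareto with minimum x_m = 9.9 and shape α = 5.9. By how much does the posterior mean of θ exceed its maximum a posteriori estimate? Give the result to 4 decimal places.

The Pareto density is strictly decreasing on [x_m, ∞), so the mode is x_m = 9.9000.
Mean = α·x_m/(α−1) = 5.9·9.9/4.9 = 11.9204.
Difference = 11.9204 − 9.9000 = 2.0204.
The posterior is right-skewed, so the mean exceeds the mode.

2.0204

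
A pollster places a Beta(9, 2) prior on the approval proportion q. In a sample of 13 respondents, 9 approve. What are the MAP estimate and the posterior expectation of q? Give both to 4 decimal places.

MAP = 0.7727, posterior mean = 0.7500

Posterior: Beta(9+9, 2+4) = Beta(18, 6).
Mode = (18−1)/(18+6−2) = 17/22 = 0.7727.
Mean = 18/(18+6) = 18/24 = 0.7500.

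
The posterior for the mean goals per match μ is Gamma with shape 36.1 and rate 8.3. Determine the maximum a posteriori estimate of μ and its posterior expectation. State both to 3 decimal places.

Mode = (α−1)/β = 35.1/8.3 = 4.229.
Mean = α/β = 36.1/8.3 = 4.349.

maximum a posteriori estimate = 4.229, posterior expectation = 4.349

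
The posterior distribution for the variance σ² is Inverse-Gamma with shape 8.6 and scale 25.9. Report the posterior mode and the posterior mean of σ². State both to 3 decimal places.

posterior mode = 2.698, posterior mean = 3.408

Mode = β/(α+1) = 25.9/9.6 = 2.698.
Mean = β/(α−1) = 25.9/7.6 = 3.408.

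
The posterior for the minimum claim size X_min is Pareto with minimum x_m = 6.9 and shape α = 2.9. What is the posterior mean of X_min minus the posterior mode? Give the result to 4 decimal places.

The Pareto density is strictly decreasing on [x_m, ∞), so the mode is x_m = 6.9000.
Mean = α·x_m/(α−1) = 2.9·6.9/1.9 = 10.5316.
Difference = 10.5316 − 6.9000 = 3.6316.

3.6316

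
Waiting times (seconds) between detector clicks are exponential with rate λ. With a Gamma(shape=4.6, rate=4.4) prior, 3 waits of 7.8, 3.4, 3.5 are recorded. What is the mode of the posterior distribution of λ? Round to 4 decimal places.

0.3455

Σ times = 14.7. Posterior: Gamma(shape = 4.6+3 = 7.6, rate = 4.4+14.7 = 19.1).
Mode = (α−1)/β = 6.6/19.1 = 0.3455.
Mean = α/β = 7.6/19.1 = 0.3979.
This is the posterior mode — the MAP estimate.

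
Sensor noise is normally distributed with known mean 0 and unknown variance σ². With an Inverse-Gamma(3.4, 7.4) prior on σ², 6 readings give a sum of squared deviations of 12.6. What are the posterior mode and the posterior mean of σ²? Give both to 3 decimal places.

posterior mode = 1.851, posterior mean = 2.537

Posterior: Inverse-Gamma(shape = 3.4+6/2 = 6.4, scale = 7.4+12.6/2 = 13.7).
Mode = β/(α+1) = 13.7/7.4 = 1.851.
Mean = β/(α−1) = 13.7/5.4 = 2.537.
The mean is pulled above the mode by the posterior's right skew.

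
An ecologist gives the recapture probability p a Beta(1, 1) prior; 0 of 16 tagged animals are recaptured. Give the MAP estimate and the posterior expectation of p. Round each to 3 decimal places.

MAP = 0.000, posterior mean = 0.056

Posterior: Beta(1+0, 1+16) = Beta(1, 17).
Since α = 1 ≤ 1 and β > 1, the Beta density is monotone decreasing on [0,1]; the mode is at 0.
Mean = 1/(1+17) = 0.056.
Right-skewed posterior ⇒ mode < mean.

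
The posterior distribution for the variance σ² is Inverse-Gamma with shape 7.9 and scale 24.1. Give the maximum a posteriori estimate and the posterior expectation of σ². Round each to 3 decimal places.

Mode = β/(α+1) = 24.1/8.9 = 2.708.
Mean = β/(α−1) = 24.1/6.9 = 3.493.

σ²_MAP = 2.708, E[σ²|data] = 3.493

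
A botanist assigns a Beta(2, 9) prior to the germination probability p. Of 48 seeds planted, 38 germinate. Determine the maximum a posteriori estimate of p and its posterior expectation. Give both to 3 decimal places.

MAP = 0.684; posterior mean = 0.678

Posterior: Beta(2+38, 9+10) = Beta(40, 19).
Mode = (40−1)/(40+19−2) = 39/57 = 0.684.
Mean = 40/(40+19) = 40/59 = 0.678.
Left-skewed posterior ⇒ mean < mode.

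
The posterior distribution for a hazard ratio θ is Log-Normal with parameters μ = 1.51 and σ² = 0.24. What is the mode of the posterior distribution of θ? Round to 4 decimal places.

Mode = exp(μ − σ²) = exp(1.27) = 3.5609.
Mean = exp(μ + σ²/2) = exp(1.630) = 5.1039.
This is the posterior mode — the MAP estimate.

3.5609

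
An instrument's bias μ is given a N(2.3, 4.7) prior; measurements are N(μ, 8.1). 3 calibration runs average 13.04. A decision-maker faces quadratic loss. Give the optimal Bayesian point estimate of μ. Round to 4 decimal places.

9.1214

Posterior for μ is Normal. Precision-weighted mean: (1/4.7·2.3 + 3/8.1·13.04) / (1/4.7 + 3/8.1) = 9.1214.
A Normal posterior is symmetric, so mode = mean.
Quadratic loss ⇒ the optimal estimator is the posterior mean.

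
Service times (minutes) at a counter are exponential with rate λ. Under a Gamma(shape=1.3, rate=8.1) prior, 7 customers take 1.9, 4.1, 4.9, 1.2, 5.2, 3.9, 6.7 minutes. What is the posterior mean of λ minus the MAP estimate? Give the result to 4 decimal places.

Σ times = 27.9. Posterior: Gamma(shape = 1.3+7 = 8.3, rate = 8.1+27.9 = 36.0).
Mode = (α−1)/β = 7.3/36.0 = 0.2028.
Mean = α/β = 8.3/36.0 = 0.2306.
Difference = 0.2306 − 0.2028 = 0.0278.
Mean > mode: the posterior has a right tail.

0.0278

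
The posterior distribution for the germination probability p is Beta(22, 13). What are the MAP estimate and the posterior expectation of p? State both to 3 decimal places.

MAP estimate = 0.636, posterior expectation = 0.629

Mode = (22−1)/(22+13−2) = 21/33 = 0.636.
Mean = 22/(22+13) = 22/35 = 0.629.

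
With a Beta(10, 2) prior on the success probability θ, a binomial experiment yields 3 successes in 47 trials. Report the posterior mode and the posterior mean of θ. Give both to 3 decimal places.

Posterior: Beta(10+3, 2+44) = Beta(13, 46).
Mode = (13−1)/(13+46−2) = 12/57 = 0.211.
Mean = 13/(13+46) = 13/59 = 0.220.
Right-skewed posterior ⇒ mode < mean.

θ_MAP = 0.211, E[θ|data] = 0.220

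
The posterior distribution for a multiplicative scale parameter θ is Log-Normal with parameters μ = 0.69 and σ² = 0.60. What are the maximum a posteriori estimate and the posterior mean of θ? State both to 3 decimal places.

θ_MAP = 1.094, E[θ|data] = 2.691

Mode = exp(μ − σ²) = exp(0.09) = 1.094.
Mean = exp(μ + σ²/2) = exp(0.990) = 2.691.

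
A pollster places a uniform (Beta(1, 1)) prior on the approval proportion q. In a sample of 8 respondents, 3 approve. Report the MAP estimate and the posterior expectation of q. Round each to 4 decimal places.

Posterior: Beta(1+3, 1+5) = Beta(4, 6).
Mode = (4−1)/(4+6−2) = 3/8 = 0.3750.
With a flat prior the MAP equals the MLE, 3/8.
Mean = 4/(4+6) = 4/10 = 0.4000.

MAP = 0.3750; posterior mean = 0.4000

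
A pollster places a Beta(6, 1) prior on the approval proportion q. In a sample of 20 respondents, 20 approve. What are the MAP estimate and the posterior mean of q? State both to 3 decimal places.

MAP: 1.000. Posterior mean: 0.963.

Posterior: Beta(6+20, 1+0) = Beta(26, 1).
Since β = 1 ≤ 1 and α > 1, the Beta density is monotone increasing on [0,1]; the mode is at 1.
Mean = 26/(26+1) = 0.963.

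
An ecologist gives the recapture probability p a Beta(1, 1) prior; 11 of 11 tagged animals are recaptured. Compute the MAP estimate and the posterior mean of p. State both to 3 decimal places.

p_MAP = 1.000, E[p|data] = 0.923

Posterior: Beta(1+11, 1+0) = Beta(12, 1).
Since β = 1 ≤ 1 and α > 1, the Beta density is monotone increasing on [0,1]; the mode is at 1.
Mean = 12/(12+1) = 0.923.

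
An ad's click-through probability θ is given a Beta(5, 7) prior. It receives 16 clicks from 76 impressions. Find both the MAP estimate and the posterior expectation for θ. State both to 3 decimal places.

MAP estimate = 0.233, posterior expectation = 0.239

Posterior: Beta(5+16, 7+60) = Beta(21, 67).
Mode = (21−1)/(21+67−2) = 20/86 = 0.233.
Mean = 21/(21+67) = 21/88 = 0.239.
Mean > mode: the posterior has a right tail.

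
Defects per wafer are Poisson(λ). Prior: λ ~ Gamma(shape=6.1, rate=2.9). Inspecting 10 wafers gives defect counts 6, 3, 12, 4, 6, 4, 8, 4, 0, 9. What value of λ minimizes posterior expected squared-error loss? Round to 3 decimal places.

4.814

Σ counts = 56. Posterior: Gamma(shape = 6.1+56 = 62.1, rate = 2.9+10 = 12.9).
Mode = (α−1)/β = 61.1/12.9 = 4.736.
Mean = α/β = 62.1/12.9 = 4.814.
Squared-error loss ⇒ the optimal estimator is the posterior mean.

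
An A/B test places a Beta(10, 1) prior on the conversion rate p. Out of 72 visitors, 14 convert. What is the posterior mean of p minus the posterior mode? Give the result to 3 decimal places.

0.005

Posterior: Beta(10+14, 1+58) = Beta(24, 59).
Mode = (24−1)/(24+59−2) = 23/81 = 0.284.
Mean = 24/(24+59) = 24/83 = 0.289.
Difference = 0.289 − 0.284 = 0.005.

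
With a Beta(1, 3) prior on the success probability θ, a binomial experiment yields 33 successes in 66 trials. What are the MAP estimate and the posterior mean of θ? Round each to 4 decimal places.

MAP estimate = 0.4853, posterior mean = 0.4857

Posterior: Beta(1+33, 3+33) = Beta(34, 36).
Mode = (34−1)/(34+36−2) = 33/68 = 0.4853.
Mean = 34/(34+36) = 34/70 = 0.4857.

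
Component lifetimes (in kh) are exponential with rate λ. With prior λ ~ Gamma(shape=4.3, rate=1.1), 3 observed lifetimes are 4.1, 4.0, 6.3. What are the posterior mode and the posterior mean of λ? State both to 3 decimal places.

Σ times = 14.4. Posterior: Gamma(shape = 4.3+3 = 7.3, rate = 1.1+14.4 = 15.5).
Mode = (α−1)/β = 6.3/15.5 = 0.406.
Mean = α/β = 7.3/15.5 = 0.471.
Mean > mode: the posterior has a right tail.

posterior mode = 0.406, posterior mean = 0.471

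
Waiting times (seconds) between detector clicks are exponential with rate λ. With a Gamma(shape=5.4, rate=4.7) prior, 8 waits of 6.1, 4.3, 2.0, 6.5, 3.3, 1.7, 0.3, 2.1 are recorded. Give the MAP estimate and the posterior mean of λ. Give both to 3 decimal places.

Σ times = 26.3. Posterior: Gamma(shape = 5.4+8 = 13.4, rate = 4.7+26.3 = 31.0).
Mode = (α−1)/β = 12.4/31.0 = 0.400.
Mean = α/β = 13.4/31.0 = 0.432.
Right-skewed posterior ⇒ mode < mean.

MAP = 0.400, posterior mean = 0.432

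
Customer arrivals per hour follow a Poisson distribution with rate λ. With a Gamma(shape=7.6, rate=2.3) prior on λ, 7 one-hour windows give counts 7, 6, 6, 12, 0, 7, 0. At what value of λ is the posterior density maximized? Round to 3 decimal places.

Σ counts = 38. Posterior: Gamma(shape = 7.6+38 = 45.6, rate = 2.3+7 = 9.3).
Mode = (α−1)/β = 44.6/9.3 = 4.796.
Mean = α/β = 45.6/9.3 = 4.903.
This is the posterior mode — the MAP estimate.

4.796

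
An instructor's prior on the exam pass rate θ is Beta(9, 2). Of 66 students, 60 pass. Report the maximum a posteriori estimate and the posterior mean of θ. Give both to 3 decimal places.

MAP = 0.907; posterior mean = 0.896

Posterior: Beta(9+60, 2+6) = Beta(69, 8).
Mode = (69−1)/(69+8−2) = 68/75 = 0.907.
Mean = 69/(69+8) = 69/77 = 0.896.
Left-skewed posterior ⇒ mean < mode.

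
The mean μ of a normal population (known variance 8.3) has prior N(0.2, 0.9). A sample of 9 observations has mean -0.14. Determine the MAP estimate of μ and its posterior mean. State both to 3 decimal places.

Posterior for μ is Normal. Precision-weighted mean: (1/0.9·0.2 + 9/8.3·-0.14) / (1/0.9 + 9/8.3) = 0.032.
A Normal posterior is symmetric, so mode = mean.

MAP = 0.032; posterior mean = 0.032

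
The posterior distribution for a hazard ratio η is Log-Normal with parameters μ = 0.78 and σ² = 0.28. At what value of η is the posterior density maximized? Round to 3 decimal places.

Mode = exp(μ − σ²) = exp(0.50) = 1.649.
Mean = exp(μ + σ²/2) = exp(0.920) = 2.509.
This is the posterior mode — the MAP estimate.

1.649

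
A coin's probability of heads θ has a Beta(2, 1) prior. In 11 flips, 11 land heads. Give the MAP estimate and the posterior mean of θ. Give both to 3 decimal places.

θ_MAP = 1.000, E[θ|data] = 0.929

Posterior: Beta(2+11, 1+0) = Beta(13, 1).
Since β = 1 ≤ 1 and α > 1, the Beta density is monotone increasing on [0,1]; the mode is at 1.
Mean = 13/(13+1) = 0.929.
The mean is pulled below the mode by the posterior's left skew.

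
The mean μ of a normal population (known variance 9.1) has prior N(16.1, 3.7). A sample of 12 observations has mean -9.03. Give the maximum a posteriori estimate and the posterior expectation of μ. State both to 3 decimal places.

Posterior for μ is Normal. Precision-weighted mean: (1/3.7·16.1 + 12/9.1·-9.03) / (1/3.7 + 12/9.1) = -4.756.
A Normal posterior is symmetric, so mode = mean.

MAP = -4.756, posterior mean = -4.756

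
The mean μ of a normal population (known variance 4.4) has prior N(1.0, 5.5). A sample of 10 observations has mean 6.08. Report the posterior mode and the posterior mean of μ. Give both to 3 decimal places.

Posterior for μ is Normal. Precision-weighted mean: (1/5.5·1.0 + 10/4.4·6.08) / (1/5.5 + 10/4.4) = 5.704.
A Normal posterior is symmetric, so mode = mean.

MAP = 5.704, posterior mean = 5.704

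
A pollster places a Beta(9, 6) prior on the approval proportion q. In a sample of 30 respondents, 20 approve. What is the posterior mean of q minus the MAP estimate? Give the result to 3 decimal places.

-0.007

Posterior: Beta(9+20, 6+10) = Beta(29, 16).
Mode = (29−1)/(29+16−2) = 28/43 = 0.651.
Mean = 29/(29+16) = 29/45 = 0.644.
Difference = 0.644 − 0.651 = -0.007.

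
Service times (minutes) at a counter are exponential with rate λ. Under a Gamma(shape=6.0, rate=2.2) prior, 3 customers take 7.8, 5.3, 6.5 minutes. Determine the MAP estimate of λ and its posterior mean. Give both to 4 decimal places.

Σ times = 19.6. Posterior: Gamma(shape = 6.0+3 = 9.0, rate = 2.2+19.6 = 21.8).
Mode = (α−1)/β = 8.0/21.8 = 0.3670.
Mean = α/β = 9.0/21.8 = 0.4128.
Right-skewed posterior ⇒ mode < mean.

MAP estimate = 0.3670, posterior mean = 0.4128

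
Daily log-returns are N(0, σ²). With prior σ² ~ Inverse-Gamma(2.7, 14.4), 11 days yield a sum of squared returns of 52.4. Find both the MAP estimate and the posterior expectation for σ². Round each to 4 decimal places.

MAP = 4.4130; posterior mean = 5.6389

Posterior: Inverse-Gamma(shape = 2.7+11/2 = 8.2, scale = 14.4+52.4/2 = 40.6).
Mode = β/(α+1) = 40.6/9.2 = 4.4130.
Mean = β/(α−1) = 40.6/7.2 = 5.6389.
Right-skewed posterior ⇒ mode < mean.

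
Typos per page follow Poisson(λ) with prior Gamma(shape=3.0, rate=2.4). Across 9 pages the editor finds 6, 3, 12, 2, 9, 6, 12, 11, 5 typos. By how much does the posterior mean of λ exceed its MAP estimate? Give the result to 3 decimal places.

0.088

Σ counts = 66. Posterior: Gamma(shape = 3.0+66 = 69.0, rate = 2.4+9 = 11.4).
Mode = (α−1)/β = 68.0/11.4 = 5.965.
Mean = α/β = 69.0/11.4 = 6.053.
Difference = 6.053 − 5.965 = 0.088.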